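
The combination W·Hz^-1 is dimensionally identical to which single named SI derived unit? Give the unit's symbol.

J

W = J/s (power = energy per time),
    = kg·m²·s⁻³.
Hz = 1/s = s⁻¹ (frequency is cycles per second).
So Hz⁻¹ = s.
Combining: W·Hz⁻¹ = (kg·m²·s⁻³) · s = kg·m²·s⁻².
kg·m²·s⁻² is the base-SI form of the joule.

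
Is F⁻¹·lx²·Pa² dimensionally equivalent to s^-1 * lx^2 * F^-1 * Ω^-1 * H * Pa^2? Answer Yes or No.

Left side:
  F = C/V (capacitance = charge per voltage),
      = A·s/(kg·m²·s⁻³·A⁻¹) (substituting C and V),
      = kg⁻¹·m⁻²·s⁴·A².
  So F⁻¹ = kg·m²·s⁻⁴·A⁻².
  lx = lm/m² (illuminance = luminous flux per area),
      = m⁻²·cd.
  So lx² = m⁻⁴·cd².
  Pa = N/m² (pressure = force per area),
      = kg·m⁻¹·s⁻².
  So Pa² = kg²·m⁻²·s⁻⁴.
  Combining: F⁻¹·lx²·Pa² = (kg·m²·s⁻⁴·A⁻²) · (m⁻⁴·cd²) · (kg²·m⁻²·s⁻⁴) = kg³·m⁻⁴·s⁻⁸·A⁻²·cd².
Right side:
  lx = m⁻²·cd.
  So lx² = m⁻⁴·cd².
  F = kg⁻¹·m⁻²·s⁴·A².
  So F⁻¹ = kg·m²·s⁻⁴·A⁻².
  Ω = kg·m²·s⁻³·A⁻².
  So Ω⁻¹ = kg⁻¹·m⁻²·s³·A².
  H = kg·m²·s⁻²·A⁻².
  Pa = kg·m⁻¹·s⁻².
  So Pa² = kg²·m⁻²·s⁻⁴.
  Combining: s⁻¹·lx²·F⁻¹·Ω⁻¹·H·Pa² = s⁻¹ · (m⁻⁴·cd²) · (kg·m²·s⁻⁴·A⁻²) · (kg⁻¹·m⁻²·s³·A²) · (kg·m²·s⁻²·A⁻²) · (kg²·m⁻²·s⁻⁴) = kg³·m⁻⁴·s⁻⁸·A⁻²·cd².
Both reduce to kg³·m⁻⁴·s⁻⁸·A⁻²·cd².

Yes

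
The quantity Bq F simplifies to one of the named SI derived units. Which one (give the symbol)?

S

Bq = 1/s = s⁻¹ (activity is decays per second).
F = C/V (capacitance = charge per voltage),
    = A·s/(kg·m²·s⁻³·A⁻¹) (substituting C and V),
    = kg⁻¹·m⁻²·s⁴·A².
Combining: Bq·F = s⁻¹ · (kg⁻¹·m⁻²·s⁴·A²) = kg⁻¹·m⁻²·s³·A².
kg⁻¹·m⁻²·s³·A² is the base-SI form of the siemens.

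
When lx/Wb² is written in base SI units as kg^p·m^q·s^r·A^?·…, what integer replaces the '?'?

2

Wb = kg·m²·s⁻²·A⁻¹.
So Wb⁻² = kg⁻²·m⁻⁴·s⁴·A².
lx = m⁻²·cd.
Combining: Wb⁻²·lx = (kg⁻²·m⁻⁴·s⁴·A²) · (m⁻²·cd) = kg⁻²·m⁻⁶·s⁴·A²·cd.
The exponent of A is 2.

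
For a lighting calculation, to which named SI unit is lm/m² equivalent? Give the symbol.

lm = cd.
Combining: lm·m⁻² = cd · m⁻² = m⁻²·cd.
m⁻²·cd is the base-SI form of the lux.

lx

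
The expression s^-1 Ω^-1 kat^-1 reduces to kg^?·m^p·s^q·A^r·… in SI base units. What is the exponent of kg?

-1

Ω = V/A (resistance = voltage per current),
    = kg·m²·s⁻³·A⁻².
So Ω⁻¹ = kg⁻¹·m⁻²·s³·A².
kat = mol/s = s⁻¹·mol (catalytic activity).
So kat⁻¹ = s·mol⁻¹.
Combining: s⁻¹·Ω⁻¹·kat⁻¹ = s⁻¹ · (kg⁻¹·m⁻²·s³·A²) · (s·mol⁻¹) = kg⁻¹·m⁻²·s³·A²·mol⁻¹.
The exponent of kg is -1.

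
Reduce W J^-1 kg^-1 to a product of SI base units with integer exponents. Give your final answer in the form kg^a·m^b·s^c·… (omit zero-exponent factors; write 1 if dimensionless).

kg⁻¹·s⁻¹

W = J/s (power = energy per time),
    = kg·m²·s⁻³.
J = N·m (work = force × distance),
    = kg·m²·s⁻².
So J⁻¹ = kg⁻¹·m⁻²·s².
Combining: W·J⁻¹·kg⁻¹ = (kg·m²·s⁻³) · (kg⁻¹·m⁻²·s²) · kg⁻¹ = kg⁻¹·s⁻¹.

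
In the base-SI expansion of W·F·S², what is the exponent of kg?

W = kg·m²·s⁻³.
F = kg⁻¹·m⁻²·s⁴·A².
S = kg⁻¹·m⁻²·s³·A².
So S² = kg⁻²·m⁻⁴·s⁶·A⁴.
Combining: W·F·S² = (kg·m²·s⁻³) · (kg⁻¹·m⁻²·s⁴·A²) · (kg⁻²·m⁻⁴·s⁶·A⁴) = kg⁻²·m⁻⁴·s⁷·A⁶.
The exponent of kg is -2.

-2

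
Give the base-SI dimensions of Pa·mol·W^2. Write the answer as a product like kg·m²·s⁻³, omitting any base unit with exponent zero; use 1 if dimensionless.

kg³·m³·s⁻⁸·mol

Pa = kg·m⁻¹·s⁻².
W = kg·m²·s⁻³.
So W² = kg²·m⁴·s⁻⁶.
Combining: Pa·mol·W² = (kg·m⁻¹·s⁻²) · mol · (kg²·m⁴·s⁻⁶) = kg³·m³·s⁻⁸·mol.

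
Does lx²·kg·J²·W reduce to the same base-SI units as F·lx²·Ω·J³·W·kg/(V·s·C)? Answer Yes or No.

Left side:
  lx = lm/m² (illuminance = luminous flux per area),
      = m⁻²·cd.
  So lx² = m⁻⁴·cd².
  J = N·m (work = force × distance),
      = kg·m²·s⁻².
  So J² = kg²·m⁴·s⁻⁴.
  W = J/s (power = energy per time),
      = kg·m²·s⁻³.
  Combining: lx²·kg·J²·W = (m⁻⁴·cd²) · kg · (kg²·m⁴·s⁻⁴) · (kg·m²·s⁻³) = kg⁴·m²·s⁻⁷·cd².
Right side:
  F = C/V (capacitance = charge per voltage),
      = A·s/(kg·m²·s⁻³·A⁻¹) (substituting C and V),
      = kg⁻¹·m⁻²·s⁴·A².
  lx = lm/m² (illuminance = luminous flux per area),
      = m⁻²·cd.
  So lx² = m⁻⁴·cd².
  V = W/A (potential = power per current),
      = kg·m²·s⁻³·A⁻¹.
  So V⁻¹ = kg⁻¹·m⁻²·s³·A.
  C = A·s = s·A (charge = current × time).
  So C⁻¹ = s⁻¹·A⁻¹.
  Ω = V/A (resistance = voltage per current),
      = kg·m²·s⁻³·A⁻².
  J = N·m (work = force × distance),
      = kg·m²·s⁻².
  So J³ = kg³·m⁶·s⁻⁶.
  W = J/s (power = energy per time),
      = kg·m²·s⁻³.
  Combining: F·lx²·V⁻¹·s⁻¹·C⁻¹·Ω·J³·W·kg = (kg⁻¹·m⁻²·s⁴·A²) · (m⁻⁴·cd²) · (kg⁻¹·m⁻²·s³·A) · s⁻¹ · (s⁻¹·A⁻¹) · (kg·m²·s⁻³·A⁻²) · (kg³·m⁶·s⁻⁶) · (kg·m²·s⁻³) · kg = kg⁴·m²·s⁻⁷·cd².
Both reduce to kg⁴·m²·s⁻⁷·cd².

Yes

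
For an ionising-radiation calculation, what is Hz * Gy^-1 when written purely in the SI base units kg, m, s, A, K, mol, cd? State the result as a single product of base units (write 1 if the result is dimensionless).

m⁻²·s

Hz = s⁻¹.
Gy = m²·s⁻².
So Gy⁻¹ = m⁻²·s².
Combining: Hz·Gy⁻¹ = s⁻¹ · (m⁻²·s²) = m⁻²·s.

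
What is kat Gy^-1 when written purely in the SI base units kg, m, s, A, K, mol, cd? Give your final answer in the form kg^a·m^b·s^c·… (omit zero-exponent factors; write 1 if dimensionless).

m⁻²·s·mol

kat = mol/s = s⁻¹·mol (catalytic activity).
Gy = J/kg (absorbed dose = energy per mass),
    = m²·s⁻².
So Gy⁻¹ = m⁻²·s².
Combining: kat·Gy⁻¹ = (s⁻¹·mol) · (m⁻²·s²) = m⁻²·s·mol.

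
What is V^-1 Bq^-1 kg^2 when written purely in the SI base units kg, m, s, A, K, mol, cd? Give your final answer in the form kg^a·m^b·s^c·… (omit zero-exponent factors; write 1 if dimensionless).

V = W/A (potential = power per current),
    = kg·m²·s⁻³·A⁻¹.
So V⁻¹ = kg⁻¹·m⁻²·s³·A.
Bq = 1/s = s⁻¹ (activity is decays per second).
So Bq⁻¹ = s.
Combining: V⁻¹·Bq⁻¹·kg² = (kg⁻¹·m⁻²·s³·A) · s · kg² = kg·m⁻²·s⁴·A.

kg·m⁻²·s⁴·A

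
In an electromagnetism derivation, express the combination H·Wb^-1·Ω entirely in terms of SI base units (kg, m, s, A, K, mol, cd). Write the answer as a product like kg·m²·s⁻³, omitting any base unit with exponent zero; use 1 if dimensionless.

kg·m²·s⁻³·A⁻³

H = Wb/A (inductance = flux per current),
    = kg·m²·s⁻²·A⁻².
Wb = V·s (flux: a volt is a weber per second),
    = kg·m²·s⁻²·A⁻¹.
So Wb⁻¹ = kg⁻¹·m⁻²·s²·A.
Ω = V/A (resistance = voltage per current),
    = kg·m²·s⁻³·A⁻².
Combining: H·Wb⁻¹·Ω = (kg·m²·s⁻²·A⁻²) · (kg⁻¹·m⁻²·s²·A) · (kg·m²·s⁻³·A⁻²) = kg·m²·s⁻³·A⁻³.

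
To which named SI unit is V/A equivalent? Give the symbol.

V = kg·m²·s⁻³·A⁻¹.
Combining: V·A⁻¹ = (kg·m²·s⁻³·A⁻¹) · A⁻¹ = kg·m²·s⁻³·A⁻².
kg·m²·s⁻³·A⁻² is the base-SI form of the ohm.

Ω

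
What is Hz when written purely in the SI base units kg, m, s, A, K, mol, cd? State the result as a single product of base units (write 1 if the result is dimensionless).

s⁻¹

Hz = 1/s = s⁻¹ (frequency is cycles per second).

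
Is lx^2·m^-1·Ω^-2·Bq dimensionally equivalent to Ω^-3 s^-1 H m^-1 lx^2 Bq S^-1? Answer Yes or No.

No

Left side:
  lx = m⁻²·cd.
  So lx² = m⁻⁴·cd².
  Ω = kg·m²·s⁻³·A⁻².
  So Ω⁻² = kg⁻²·m⁻⁴·s⁶·A⁴.
  Bq = s⁻¹.
  Combining: lx²·m⁻¹·Ω⁻²·Bq = (m⁻⁴·cd²) · m⁻¹ · (kg⁻²·m⁻⁴·s⁶·A⁴) · s⁻¹ = kg⁻²·m⁻⁹·s⁵·A⁴·cd².
Right side:
  Ω = V/A (resistance = voltage per current),
      = kg·m²·s⁻³·A⁻².
  So Ω⁻³ = kg⁻³·m⁻⁶·s⁹·A⁶.
  H = Wb/A (inductance = flux per current),
      = kg·m²·s⁻²·A⁻².
  lx = lm/m² (illuminance = luminous flux per area),
      = m⁻²·cd.
  So lx² = m⁻⁴·cd².
  Bq = 1/s = s⁻¹ (activity is decays per second).
  S = 1/Ω (conductance is reciprocal resistance),
      = kg⁻¹·m⁻²·s³·A².
  So S⁻¹ = kg·m²·s⁻³·A⁻².
  Combining: Ω⁻³·s⁻¹·H·m⁻¹·lx²·Bq·S⁻¹ = (kg⁻³·m⁻⁶·s⁹·A⁶) · s⁻¹ · (kg·m²·s⁻²·A⁻²) · m⁻¹ · (m⁻⁴·cd²) · s⁻¹ · (kg·m²·s⁻³·A⁻²) = kg⁻¹·m⁻⁷·s²·A²·cd².
Left is kg⁻²·m⁻⁹·s⁵·A⁴·cd²; right is kg⁻¹·m⁻⁷·s²·A²·cd² — different.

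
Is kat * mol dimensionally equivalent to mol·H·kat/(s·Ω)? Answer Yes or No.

Left side:
  kat = s⁻¹·mol.
  Combining: kat·mol = (s⁻¹·mol) · mol = s⁻¹·mol².
Right side:
  Ω = kg·m²·s⁻³·A⁻².
  So Ω⁻¹ = kg⁻¹·m⁻²·s³·A².
  H = kg·m²·s⁻²·A⁻².
  kat = s⁻¹·mol.
  Combining: mol·s⁻¹·Ω⁻¹·H·kat = mol · s⁻¹ · (kg⁻¹·m⁻²·s³·A²) · (kg·m²·s⁻²·A⁻²) · (s⁻¹·mol) = s⁻¹·mol².
Both reduce to s⁻¹·mol².

Yes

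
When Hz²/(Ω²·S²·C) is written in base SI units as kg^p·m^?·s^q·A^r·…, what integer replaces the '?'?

0

Ω = V/A (resistance = voltage per current),
    = kg·m²·s⁻³·A⁻².
So Ω⁻² = kg⁻²·m⁻⁴·s⁶·A⁴.
S = 1/Ω (conductance is reciprocal resistance),
    = kg⁻¹·m⁻²·s³·A².
So S⁻² = kg²·m⁴·s⁻⁶·A⁻⁴.
C = A·s = s·A (charge = current × time).
So C⁻¹ = s⁻¹·A⁻¹.
Hz = 1/s = s⁻¹ (frequency is cycles per second).
So Hz² = s⁻².
Combining: Ω⁻²·S⁻²·C⁻¹·Hz² = (kg⁻²·m⁻⁴·s⁶·A⁴) · (kg²·m⁴·s⁻⁶·A⁻⁴) · (s⁻¹·A⁻¹) · s⁻² = s⁻³·A⁻¹.
The exponent of m is 0.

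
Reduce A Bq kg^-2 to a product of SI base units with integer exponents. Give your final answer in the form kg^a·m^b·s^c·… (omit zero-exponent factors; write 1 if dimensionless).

Bq = 1/s = s⁻¹ (activity is decays per second).
Combining: A·Bq·kg⁻² = A · s⁻¹ · kg⁻² = kg⁻²·s⁻¹·A.

kg⁻²·s⁻¹·A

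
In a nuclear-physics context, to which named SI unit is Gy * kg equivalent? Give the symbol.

J

Gy = J/kg (absorbed dose = energy per mass),
    = m²·s⁻².
Combining: Gy·kg = (m²·s⁻²) · kg = kg·m²·s⁻².
kg·m²·s⁻² is the base-SI form of the joule.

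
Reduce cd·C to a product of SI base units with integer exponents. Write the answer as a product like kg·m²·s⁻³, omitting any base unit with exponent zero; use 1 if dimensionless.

C = A·s = s·A (charge = current × time).
Combining: cd·C = cd · (s·A) = s·A·cd.

s·A·cd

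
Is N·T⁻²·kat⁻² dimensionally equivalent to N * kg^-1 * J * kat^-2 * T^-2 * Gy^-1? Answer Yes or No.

Yes

Left side:
  N = kg·m·s⁻².
  T = kg·s⁻²·A⁻¹.
  So T⁻² = kg⁻²·s⁴·A².
  kat = s⁻¹·mol.
  So kat⁻² = s²·mol⁻².
  Combining: N·T⁻²·kat⁻² = (kg·m·s⁻²) · (kg⁻²·s⁴·A²) · (s²·mol⁻²) = kg⁻¹·m·s⁴·A²·mol⁻².
Right side:
  N = kg·m·s⁻².
  J = kg·m²·s⁻².
  kat = s⁻¹·mol.
  So kat⁻² = s²·mol⁻².
  T = kg·s⁻²·A⁻¹.
  So T⁻² = kg⁻²·s⁴·A².
  Gy = m²·s⁻².
  So Gy⁻¹ = m⁻²·s².
  Combining: N·kg⁻¹·J·kat⁻²·T⁻²·Gy⁻¹ = (kg·m·s⁻²) · kg⁻¹ · (kg·m²·s⁻²) · (s²·mol⁻²) · (kg⁻²·s⁴·A²) · (m⁻²·s²) = kg⁻¹·m·s⁴·A²·mol⁻².
Both reduce to kg⁻¹·m·s⁴·A²·mol⁻².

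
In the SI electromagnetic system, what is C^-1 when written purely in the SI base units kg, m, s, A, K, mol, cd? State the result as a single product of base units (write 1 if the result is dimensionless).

s⁻¹·A⁻¹

C = A·s = s·A (charge = current × time).
So C⁻¹ = s⁻¹·A⁻¹.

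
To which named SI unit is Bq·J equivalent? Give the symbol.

Bq = s⁻¹.
J = kg·m²·s⁻².
Combining: Bq·J = s⁻¹ · (kg·m²·s⁻²) = kg·m²·s⁻³.
kg·m²·s⁻³ is the base-SI form of the watt.

W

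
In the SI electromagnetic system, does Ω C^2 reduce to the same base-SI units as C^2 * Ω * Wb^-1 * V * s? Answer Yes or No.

Left side:
  Ω = kg·m²·s⁻³·A⁻².
  C = s·A.
  So C² = s²·A².
  Combining: Ω·C² = (kg·m²·s⁻³·A⁻²) · (s²·A²) = kg·m²·s⁻¹.
Right side:
  C = s·A.
  So C² = s²·A².
  Ω = kg·m²·s⁻³·A⁻².
  Wb = kg·m²·s⁻²·A⁻¹.
  So Wb⁻¹ = kg⁻¹·m⁻²·s²·A.
  V = kg·m²·s⁻³·A⁻¹.
  Combining: C²·Ω·Wb⁻¹·V·s = (s²·A²) · (kg·m²·s⁻³·A⁻²) · (kg⁻¹·m⁻²·s²·A) · (kg·m²·s⁻³·A⁻¹) · s = kg·m²·s⁻¹.
Both reduce to kg·m²·s⁻¹.

Yes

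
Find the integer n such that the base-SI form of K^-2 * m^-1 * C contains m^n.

C = s·A.
Combining: K⁻²·m⁻¹·C = K⁻² · m⁻¹ · (s·A) = m⁻¹·s·A·K⁻².
The exponent of m is -1.

-1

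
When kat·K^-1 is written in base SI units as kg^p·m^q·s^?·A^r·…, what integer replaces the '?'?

-1

kat = s⁻¹·mol.
Combining: kat·K⁻¹ = (s⁻¹·mol) · K⁻¹ = s⁻¹·K⁻¹·mol.
The exponent of s is -1.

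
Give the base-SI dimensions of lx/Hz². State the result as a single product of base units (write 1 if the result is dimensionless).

lx = lm/m² (illuminance = luminous flux per area),
    = m⁻²·cd.
Hz = 1/s = s⁻¹ (frequency is cycles per second).
So Hz⁻² = s².
Combining: lx·Hz⁻² = (m⁻²·cd) · s² = m⁻²·s²·cd.

m⁻²·s²·cd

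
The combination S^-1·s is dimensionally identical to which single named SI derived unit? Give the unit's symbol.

S = 1/Ω (conductance is reciprocal resistance),
    = kg⁻¹·m⁻²·s³·A².
So S⁻¹ = kg·m²·s⁻³·A⁻².
Combining: S⁻¹·s = (kg·m²·s⁻³·A⁻²) · s = kg·m²·s⁻²·A⁻².
kg·m²·s⁻²·A⁻² is the base-SI form of the henry.

H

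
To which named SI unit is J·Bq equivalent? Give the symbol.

W

J = kg·m²·s⁻².
Bq = s⁻¹.
Combining: J·Bq = (kg·m²·s⁻²) · s⁻¹ = kg·m²·s⁻³.
kg·m²·s⁻³ is the base-SI form of the watt.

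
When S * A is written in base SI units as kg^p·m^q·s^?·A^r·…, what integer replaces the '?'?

3

S = kg⁻¹·m⁻²·s³·A².
Combining: S·A = (kg⁻¹·m⁻²·s³·A²) · A = kg⁻¹·m⁻²·s³·A³.
The exponent of s is 3.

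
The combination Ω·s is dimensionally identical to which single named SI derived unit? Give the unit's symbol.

Ω = kg·m²·s⁻³·A⁻².
Combining: Ω·s = (kg·m²·s⁻³·A⁻²) · s = kg·m²·s⁻²·A⁻².
kg·m²·s⁻²·A⁻² is the base-SI form of the henry.

H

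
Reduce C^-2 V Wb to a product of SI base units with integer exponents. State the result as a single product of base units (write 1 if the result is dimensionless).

C = s·A.
So C⁻² = s⁻²·A⁻².
V = kg·m²·s⁻³·A⁻¹.
Wb = kg·m²·s⁻²·A⁻¹.
Combining: C⁻²·V·Wb = (s⁻²·A⁻²) · (kg·m²·s⁻³·A⁻¹) · (kg·m²·s⁻²·A⁻¹) = kg²·m⁴·s⁻⁷·A⁻⁴.

kg²·m⁴·s⁻⁷·A⁻⁴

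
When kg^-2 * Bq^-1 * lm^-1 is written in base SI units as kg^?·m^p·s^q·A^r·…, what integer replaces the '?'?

Bq = 1/s = s⁻¹ (activity is decays per second).
So Bq⁻¹ = s.
lm = cd·sr = cd (luminous flux; sr is dimensionless).
So lm⁻¹ = cd⁻¹.
Combining: kg⁻²·Bq⁻¹·lm⁻¹ = kg⁻² · s · cd⁻¹ = kg⁻²·s·cd⁻¹.
The exponent of kg is -2.

-2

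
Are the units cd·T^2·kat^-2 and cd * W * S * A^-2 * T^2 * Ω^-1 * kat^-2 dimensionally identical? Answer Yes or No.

Left side:
  T = Wb/m² (flux density = flux per area),
      = kg·s⁻²·A⁻¹.
  So T² = kg²·s⁻⁴·A⁻².
  kat = mol/s = s⁻¹·mol (catalytic activity).
  So kat⁻² = s²·mol⁻².
  Combining: cd·T²·kat⁻² = cd · (kg²·s⁻⁴·A⁻²) · (s²·mol⁻²) = kg²·s⁻²·A⁻²·mol⁻²·cd.
Right side:
  W = J/s (power = energy per time),
      = kg·m²·s⁻³.
  S = 1/Ω (conductance is reciprocal resistance),
      = kg⁻¹·m⁻²·s³·A².
  T = Wb/m² (flux density = flux per area),
      = kg·s⁻²·A⁻¹.
  So T² = kg²·s⁻⁴·A⁻².
  Ω = V/A (resistance = voltage per current),
      = kg·m²·s⁻³·A⁻².
  So Ω⁻¹ = kg⁻¹·m⁻²·s³·A².
  kat = mol/s = s⁻¹·mol (catalytic activity).
  So kat⁻² = s²·mol⁻².
  Combining: cd·W·S·A⁻²·T²·Ω⁻¹·kat⁻² = cd · (kg·m²·s⁻³) · (kg⁻¹·m⁻²·s³·A²) · A⁻² · (kg²·s⁻⁴·A⁻²) · (kg⁻¹·m⁻²·s³·A²) · (s²·mol⁻²) = kg·m⁻²·s·mol⁻²·cd.
Left is kg²·s⁻²·A⁻²·mol⁻²·cd; right is kg·m⁻²·s·mol⁻²·cd — different.

No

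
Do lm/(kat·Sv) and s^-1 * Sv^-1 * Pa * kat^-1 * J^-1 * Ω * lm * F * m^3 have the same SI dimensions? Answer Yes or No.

Yes

Left side:
  kat = s⁻¹·mol.
  So kat⁻¹ = s·mol⁻¹.
  Sv = m²·s⁻².
  So Sv⁻¹ = m⁻²·s².
  lm = cd.
  Combining: kat⁻¹·Sv⁻¹·lm = (s·mol⁻¹) · (m⁻²·s²) · cd = m⁻²·s³·mol⁻¹·cd.
Right side:
  Sv = m²·s⁻².
  So Sv⁻¹ = m⁻²·s².
  Pa = kg·m⁻¹·s⁻².
  kat = s⁻¹·mol.
  So kat⁻¹ = s·mol⁻¹.
  J = kg·m²·s⁻².
  So J⁻¹ = kg⁻¹·m⁻²·s².
  Ω = kg·m²·s⁻³·A⁻².
  lm = cd.
  F = kg⁻¹·m⁻²·s⁴·A².
  Combining: s⁻¹·Sv⁻¹·Pa·kat⁻¹·J⁻¹·Ω·lm·F·m³ = s⁻¹ · (m⁻²·s²) · (kg·m⁻¹·s⁻²) · (s·mol⁻¹) · (kg⁻¹·m⁻²·s²) · (kg·m²·s⁻³·A⁻²) · cd · (kg⁻¹·m⁻²·s⁴·A²) · m³ = m⁻²·s³·mol⁻¹·cd.
Both reduce to m⁻²·s³·mol⁻¹·cd.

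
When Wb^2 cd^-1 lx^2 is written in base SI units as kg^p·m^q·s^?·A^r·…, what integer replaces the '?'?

Wb = kg·m²·s⁻²·A⁻¹.
So Wb² = kg²·m⁴·s⁻⁴·A⁻².
lx = m⁻²·cd.
So lx² = m⁻⁴·cd².
Combining: Wb²·cd⁻¹·lx² = (kg²·m⁴·s⁻⁴·A⁻²) · cd⁻¹ · (m⁻⁴·cd²) = kg²·s⁻⁴·A⁻²·cd.
The exponent of s is -4.

-4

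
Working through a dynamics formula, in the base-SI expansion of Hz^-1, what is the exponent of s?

1

Hz = s⁻¹.
So Hz⁻¹ = s.
The exponent of s is 1.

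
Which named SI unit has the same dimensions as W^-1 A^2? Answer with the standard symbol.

S

W = kg·m²·s⁻³.
So W⁻¹ = kg⁻¹·m⁻²·s³.
Combining: W⁻¹·A² = (kg⁻¹·m⁻²·s³) · A² = kg⁻¹·m⁻²·s³·A².
kg⁻¹·m⁻²·s³·A² is the base-SI form of the siemens.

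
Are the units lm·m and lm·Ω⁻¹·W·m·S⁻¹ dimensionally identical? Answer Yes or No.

No

Left side:
  lm = cd.
  Combining: lm·m = cd · m = m·cd.
Right side:
  lm = cd.
  Ω = kg·m²·s⁻³·A⁻².
  So Ω⁻¹ = kg⁻¹·m⁻²·s³·A².
  W = kg·m²·s⁻³.
  S = kg⁻¹·m⁻²·s³·A².
  So S⁻¹ = kg·m²·s⁻³·A⁻².
  Combining: lm·Ω⁻¹·W·m·S⁻¹ = cd · (kg⁻¹·m⁻²·s³·A²) · (kg·m²·s⁻³) · m · (kg·m²·s⁻³·A⁻²) = kg·m³·s⁻³·cd.
Left is m·cd; right is kg·m³·s⁻³·cd — different.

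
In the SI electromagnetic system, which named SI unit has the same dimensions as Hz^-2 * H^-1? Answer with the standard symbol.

Hz = s⁻¹.
So Hz⁻² = s².
H = kg·m²·s⁻²·A⁻².
So H⁻¹ = kg⁻¹·m⁻²·s²·A².
Combining: Hz⁻²·H⁻¹ = s² · (kg⁻¹·m⁻²·s²·A²) = kg⁻¹·m⁻²·s⁴·A².
kg⁻¹·m⁻²·s⁴·A² is the base-SI form of the farad.

F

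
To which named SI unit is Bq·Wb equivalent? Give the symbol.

Bq = 1/s = s⁻¹ (activity is decays per second).
Wb = V·s (flux: a volt is a weber per second),
    = kg·m²·s⁻²·A⁻¹.
Combining: Bq·Wb = s⁻¹ · (kg·m²·s⁻²·A⁻¹) = kg·m²·s⁻³·A⁻¹.
kg·m²·s⁻³·A⁻¹ is the base-SI form of the volt.

V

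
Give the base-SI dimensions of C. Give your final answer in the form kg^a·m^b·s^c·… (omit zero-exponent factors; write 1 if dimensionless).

s·A

C = A·s = s·A (charge = current × time).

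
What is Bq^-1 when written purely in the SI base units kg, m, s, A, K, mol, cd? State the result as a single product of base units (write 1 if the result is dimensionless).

s

Bq = s⁻¹.
So Bq⁻¹ = s.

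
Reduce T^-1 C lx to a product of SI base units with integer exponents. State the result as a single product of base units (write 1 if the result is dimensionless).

T = Wb/m² (flux density = flux per area),
    = kg·s⁻²·A⁻¹.
So T⁻¹ = kg⁻¹·s²·A.
C = A·s = s·A (charge = current × time).
lx = lm/m² (illuminance = luminous flux per area),
    = m⁻²·cd.
Combining: T⁻¹·C·lx = (kg⁻¹·s²·A) · (s·A) · (m⁻²·cd) = kg⁻¹·m⁻²·s³·A²·cd.

kg⁻¹·m⁻²·s³·A²·cd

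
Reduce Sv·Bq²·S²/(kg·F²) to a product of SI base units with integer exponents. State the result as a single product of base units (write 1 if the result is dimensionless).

Sv = m²·s⁻².
Bq = s⁻¹.
So Bq² = s⁻².
S = kg⁻¹·m⁻²·s³·A².
So S² = kg⁻²·m⁻⁴·s⁶·A⁴.
F = kg⁻¹·m⁻²·s⁴·A².
So F⁻² = kg²·m⁴·s⁻⁸·A⁻⁴.
Combining: Sv·Bq²·S²·kg⁻¹·F⁻² = (m²·s⁻²) · s⁻² · (kg⁻²·m⁻⁴·s⁶·A⁴) · kg⁻¹ · (kg²·m⁴·s⁻⁸·A⁻⁴) = kg⁻¹·m²·s⁻⁶.

kg⁻¹·m²·s⁻⁶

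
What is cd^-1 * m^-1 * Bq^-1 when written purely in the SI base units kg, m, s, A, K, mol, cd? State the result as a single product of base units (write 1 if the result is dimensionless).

m⁻¹·s·cd⁻¹

Bq = s⁻¹.
So Bq⁻¹ = s.
Combining: cd⁻¹·m⁻¹·Bq⁻¹ = cd⁻¹ · m⁻¹ · s = m⁻¹·s·cd⁻¹.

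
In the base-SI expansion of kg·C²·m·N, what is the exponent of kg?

C = A·s = s·A (charge = current × time).
So C² = s²·A².
N = kg·m/s² = kg·m·s⁻² (force = mass × acceleration).
Combining: kg·C²·m·N = kg · (s²·A²) · m · (kg·m·s⁻²) = kg²·m²·A².
The exponent of kg is 2.

2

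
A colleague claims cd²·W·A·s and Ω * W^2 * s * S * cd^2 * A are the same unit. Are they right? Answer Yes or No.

No

Left side:
  W = J/s (power = energy per time),
      = kg·m²·s⁻³.
  Combining: cd²·W·A·s = cd² · (kg·m²·s⁻³) · A · s = kg·m²·s⁻²·A·cd².
Right side:
  Ω = V/A (resistance = voltage per current),
      = kg·m²·s⁻³·A⁻².
  W = J/s (power = energy per time),
      = kg·m²·s⁻³.
  So W² = kg²·m⁴·s⁻⁶.
  S = 1/Ω (conductance is reciprocal resistance),
      = kg⁻¹·m⁻²·s³·A².
  Combining: Ω·W²·s·S·cd²·A = (kg·m²·s⁻³·A⁻²) · (kg²·m⁴·s⁻⁶) · s · (kg⁻¹·m⁻²·s³·A²) · cd² · A = kg²·m⁴·s⁻⁵·A·cd².
Left is kg·m²·s⁻²·A·cd²; right is kg²·m⁴·s⁻⁵·A·cd² — different.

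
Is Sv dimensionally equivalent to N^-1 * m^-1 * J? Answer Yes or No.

No

Left side:
  Sv = m²·s⁻².
Right side:
  N = kg·m·s⁻².
  So N⁻¹ = kg⁻¹·m⁻¹·s².
  J = kg·m²·s⁻².
  Combining: N⁻¹·m⁻¹·J = (kg⁻¹·m⁻¹·s²) · m⁻¹ · (kg·m²·s⁻²) = 1.
Left is m²·s⁻²; right is 1 — different.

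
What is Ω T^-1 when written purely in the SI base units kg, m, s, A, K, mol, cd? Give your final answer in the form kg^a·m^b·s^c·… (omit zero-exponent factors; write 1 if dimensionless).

m²·s⁻¹·A⁻¹

Ω = V/A (resistance = voltage per current),
    = kg·m²·s⁻³·A⁻².
T = Wb/m² (flux density = flux per area),
    = kg·s⁻²·A⁻¹.
So T⁻¹ = kg⁻¹·s²·A.
Combining: Ω·T⁻¹ = (kg·m²·s⁻³·A⁻²) · (kg⁻¹·s²·A) = m²·s⁻¹·A⁻¹.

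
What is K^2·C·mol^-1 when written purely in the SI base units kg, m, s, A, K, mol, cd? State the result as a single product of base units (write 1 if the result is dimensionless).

C = A·s = s·A (charge = current × time).
Combining: K²·C·mol⁻¹ = K² · (s·A) · mol⁻¹ = s·A·K²·mol⁻¹.

s·A·K²·mol⁻¹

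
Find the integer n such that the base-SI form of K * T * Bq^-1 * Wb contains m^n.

T = Wb/m² (flux density = flux per area),
    = kg·s⁻²·A⁻¹.
Bq = 1/s = s⁻¹ (activity is decays per second).
So Bq⁻¹ = s.
Wb = V·s (flux: a volt is a weber per second),
    = kg·m²·s⁻²·A⁻¹.
Combining: K·T·Bq⁻¹·Wb = K · (kg·s⁻²·A⁻¹) · s · (kg·m²·s⁻²·A⁻¹) = kg²·m²·s⁻³·A⁻²·K.
The exponent of m is 2.

2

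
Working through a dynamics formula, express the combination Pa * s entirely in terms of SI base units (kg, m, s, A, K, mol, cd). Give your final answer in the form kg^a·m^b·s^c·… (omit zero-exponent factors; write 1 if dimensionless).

kg·m⁻¹·s⁻¹

Pa = kg·m⁻¹·s⁻².
Combining: Pa·s = (kg·m⁻¹·s⁻²) · s = kg·m⁻¹·s⁻¹.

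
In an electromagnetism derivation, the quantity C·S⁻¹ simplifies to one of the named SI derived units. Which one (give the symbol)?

C = s·A.
S = kg⁻¹·m⁻²·s³·A².
So S⁻¹ = kg·m²·s⁻³·A⁻².
Combining: C·S⁻¹ = (s·A) · (kg·m²·s⁻³·A⁻²) = kg·m²·s⁻²·A⁻¹.
kg·m²·s⁻²·A⁻¹ is the base-SI form of the weber.

Wb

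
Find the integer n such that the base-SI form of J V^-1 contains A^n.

J = kg·m²·s⁻².
V = kg·m²·s⁻³·A⁻¹.
So V⁻¹ = kg⁻¹·m⁻²·s³·A.
Combining: J·V⁻¹ = (kg·m²·s⁻²) · (kg⁻¹·m⁻²·s³·A) = s·A.
The exponent of A is 1.

1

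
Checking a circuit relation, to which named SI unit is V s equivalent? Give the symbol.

V = W/A (potential = power per current),
    = kg·m²·s⁻³·A⁻¹.
Combining: V·s = (kg·m²·s⁻³·A⁻¹) · s = kg·m²·s⁻²·A⁻¹.
kg·m²·s⁻²·A⁻¹ is the base-SI form of the weber.

Wb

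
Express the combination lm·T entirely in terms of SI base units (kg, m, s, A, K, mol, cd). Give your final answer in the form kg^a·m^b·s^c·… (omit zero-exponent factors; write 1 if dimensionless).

kg·s⁻²·A⁻¹·cd

lm = cd.
T = kg·s⁻²·A⁻¹.
Combining: lm·T = cd · (kg·s⁻²·A⁻¹) = kg·s⁻²·A⁻¹·cd.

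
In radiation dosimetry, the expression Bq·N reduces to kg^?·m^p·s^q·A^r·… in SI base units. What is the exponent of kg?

Bq = s⁻¹.
N = kg·m·s⁻².
Combining: Bq·N = s⁻¹ · (kg·m·s⁻²) = kg·m·s⁻³.
The exponent of kg is 1.

1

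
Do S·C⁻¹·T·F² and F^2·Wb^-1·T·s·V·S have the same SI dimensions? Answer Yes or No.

No

Left side:
  S = 1/Ω (conductance is reciprocal resistance),
      = kg⁻¹·m⁻²·s³·A².
  C = A·s = s·A (charge = current × time).
  So C⁻¹ = s⁻¹·A⁻¹.
  T = Wb/m² (flux density = flux per area),
      = kg·s⁻²·A⁻¹.
  F = C/V (capacitance = charge per voltage),
      = A·s/(kg·m²·s⁻³·A⁻¹) (substituting C and V),
      = kg⁻¹·m⁻²·s⁴·A².
  So F² = kg⁻²·m⁻⁴·s⁸·A⁴.
  Combining: S·C⁻¹·T·F² = (kg⁻¹·m⁻²·s³·A²) · (s⁻¹·A⁻¹) · (kg·s⁻²·A⁻¹) · (kg⁻²·m⁻⁴·s⁸·A⁴) = kg⁻²·m⁻⁶·s⁸·A⁴.
Right side:
  F = kg⁻¹·m⁻²·s⁴·A².
  So F² = kg⁻²·m⁻⁴·s⁸·A⁴.
  Wb = kg·m²·s⁻²·A⁻¹.
  So Wb⁻¹ = kg⁻¹·m⁻²·s²·A.
  T = kg·s⁻²·A⁻¹.
  V = kg·m²·s⁻³·A⁻¹.
  S = kg⁻¹·m⁻²·s³·A².
  Combining: F²·Wb⁻¹·T·s·V·S = (kg⁻²·m⁻⁴·s⁸·A⁴) · (kg⁻¹·m⁻²·s²·A) · (kg·s⁻²·A⁻¹) · s · (kg·m²·s⁻³·A⁻¹) · (kg⁻¹·m⁻²·s³·A²) = kg⁻²·m⁻⁶·s⁹·A⁵.
Left is kg⁻²·m⁻⁶·s⁸·A⁴; right is kg⁻²·m⁻⁶·s⁹·A⁵ — different.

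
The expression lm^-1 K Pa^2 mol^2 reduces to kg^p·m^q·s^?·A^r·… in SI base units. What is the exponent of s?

lm = cd·sr = cd (luminous flux; sr is dimensionless).
So lm⁻¹ = cd⁻¹.
Pa = N/m² (pressure = force per area),
    = kg·m⁻¹·s⁻².
So Pa² = kg²·m⁻²·s⁻⁴.
Combining: lm⁻¹·K·Pa²·mol² = cd⁻¹ · K · (kg²·m⁻²·s⁻⁴) · mol² = kg²·m⁻²·s⁻⁴·K·mol²·cd⁻¹.
The exponent of s is -4.

-4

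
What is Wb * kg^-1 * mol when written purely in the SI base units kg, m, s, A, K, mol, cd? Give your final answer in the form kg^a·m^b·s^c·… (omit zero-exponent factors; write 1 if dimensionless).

Wb = V·s (flux: a volt is a weber per second),
    = kg·m²·s⁻²·A⁻¹.
Combining: Wb·kg⁻¹·mol = (kg·m²·s⁻²·A⁻¹) · kg⁻¹ · mol = m²·s⁻²·A⁻¹·mol.

m²·s⁻²·A⁻¹·mol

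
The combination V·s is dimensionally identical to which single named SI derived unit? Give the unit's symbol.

Wb

V = W/A (potential = power per current),
    = kg·m²·s⁻³·A⁻¹.
Combining: V·s = (kg·m²·s⁻³·A⁻¹) · s = kg·m²·s⁻²·A⁻¹.
kg·m²·s⁻²·A⁻¹ is the base-SI form of the weber.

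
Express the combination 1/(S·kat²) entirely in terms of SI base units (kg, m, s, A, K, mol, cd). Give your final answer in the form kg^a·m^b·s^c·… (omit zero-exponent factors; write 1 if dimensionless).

S = 1/Ω (conductance is reciprocal resistance),
    = kg⁻¹·m⁻²·s³·A².
So S⁻¹ = kg·m²·s⁻³·A⁻².
kat = mol/s = s⁻¹·mol (catalytic activity).
So kat⁻² = s²·mol⁻².
Combining: S⁻¹·kat⁻² = (kg·m²·s⁻³·A⁻²) · (s²·mol⁻²) = kg·m²·s⁻¹·A⁻²·mol⁻².

kg·m²·s⁻¹·A⁻²·mol⁻²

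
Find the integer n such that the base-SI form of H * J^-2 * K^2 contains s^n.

H = Wb/A (inductance = flux per current),
    = kg·m²·s⁻²·A⁻².
J = N·m (work = force × distance),
    = kg·m²·s⁻².
So J⁻² = kg⁻²·m⁻⁴·s⁴.
Combining: H·J⁻²·K² = (kg·m²·s⁻²·A⁻²) · (kg⁻²·m⁻⁴·s⁴) · K² = kg⁻¹·m⁻²·s²·A⁻²·K².
The exponent of s is 2.

2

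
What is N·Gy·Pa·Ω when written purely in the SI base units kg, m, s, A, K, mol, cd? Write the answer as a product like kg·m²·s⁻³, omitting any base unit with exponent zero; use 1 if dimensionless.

kg³·m⁴·s⁻⁹·A⁻²

N = kg·m/s² = kg·m·s⁻² (force = mass × acceleration).
Gy = J/kg (absorbed dose = energy per mass),
    = m²·s⁻².
Pa = N/m² (pressure = force per area),
    = kg·m⁻¹·s⁻².
Ω = V/A (resistance = voltage per current),
    = kg·m²·s⁻³·A⁻².
Combining: N·Gy·Pa·Ω = (kg·m·s⁻²) · (m²·s⁻²) · (kg·m⁻¹·s⁻²) · (kg·m²·s⁻³·A⁻²) = kg³·m⁴·s⁻⁹·A⁻².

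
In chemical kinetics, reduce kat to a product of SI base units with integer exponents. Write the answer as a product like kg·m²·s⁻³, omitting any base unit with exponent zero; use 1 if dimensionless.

kat = mol/s = s⁻¹·mol (catalytic activity).

s⁻¹·mol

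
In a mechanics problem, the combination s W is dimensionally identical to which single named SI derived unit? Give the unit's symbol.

W = kg·m²·s⁻³.
Combining: s·W = s · (kg·m²·s⁻³) = kg·m²·s⁻².
kg·m²·s⁻² is the base-SI form of the joule.

J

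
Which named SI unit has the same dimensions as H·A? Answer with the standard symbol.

Wb

H = Wb/A (inductance = flux per current),
    = kg·m²·s⁻²·A⁻².
Combining: H·A = (kg·m²·s⁻²·A⁻²) · A = kg·m²·s⁻²·A⁻¹.
kg·m²·s⁻²·A⁻¹ is the base-SI form of the weber.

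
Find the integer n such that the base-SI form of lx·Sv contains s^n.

-2

lx = m⁻²·cd.
Sv = m²·s⁻².
Combining: lx·Sv = (m⁻²·cd) · (m²·s⁻²) = s⁻²·cd.
The exponent of s is -2.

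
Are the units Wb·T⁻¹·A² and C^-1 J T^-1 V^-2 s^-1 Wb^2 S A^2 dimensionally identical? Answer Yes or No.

No

Left side:
  Wb = kg·m²·s⁻²·A⁻¹.
  T = kg·s⁻²·A⁻¹.
  So T⁻¹ = kg⁻¹·s²·A.
  Combining: Wb·T⁻¹·A² = (kg·m²·s⁻²·A⁻¹) · (kg⁻¹·s²·A) · A² = m²·A².
Right side:
  C = A·s = s·A (charge = current × time).
  So C⁻¹ = s⁻¹·A⁻¹.
  J = N·m (work = force × distance),
      = kg·m²·s⁻².
  T = Wb/m² (flux density = flux per area),
      = kg·s⁻²·A⁻¹.
  So T⁻¹ = kg⁻¹·s²·A.
  V = W/A (potential = power per current),
      = kg·m²·s⁻³·A⁻¹.
  So V⁻² = kg⁻²·m⁻⁴·s⁶·A².
  Wb = V·s (flux: a volt is a weber per second),
      = kg·m²·s⁻²·A⁻¹.
  So Wb² = kg²·m⁴·s⁻⁴·A⁻².
  S = 1/Ω (conductance is reciprocal resistance),
      = kg⁻¹·m⁻²·s³·A².
  Combining: C⁻¹·J·T⁻¹·V⁻²·s⁻¹·Wb²·S·A² = (s⁻¹·A⁻¹) · (kg·m²·s⁻²) · (kg⁻¹·s²·A) · (kg⁻²·m⁻⁴·s⁶·A²) · s⁻¹ · (kg²·m⁴·s⁻⁴·A⁻²) · (kg⁻¹·m⁻²·s³·A²) · A² = kg⁻¹·s³·A⁴.
Left is m²·A²; right is kg⁻¹·s³·A⁴ — different.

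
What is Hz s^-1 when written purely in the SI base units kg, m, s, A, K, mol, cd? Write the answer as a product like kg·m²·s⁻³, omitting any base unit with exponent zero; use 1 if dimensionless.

Hz = 1/s = s⁻¹ (frequency is cycles per second).
Combining: Hz·s⁻¹ = s⁻¹ · s⁻¹ = s⁻².

s⁻²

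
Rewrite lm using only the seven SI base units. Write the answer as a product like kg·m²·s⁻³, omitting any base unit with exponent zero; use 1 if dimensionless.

lm = cd·sr = cd (luminous flux; sr is dimensionless).

cd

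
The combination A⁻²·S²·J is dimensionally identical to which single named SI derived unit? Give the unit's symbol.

F

S = 1/Ω (conductance is reciprocal resistance),
    = kg⁻¹·m⁻²·s³·A².
So S² = kg⁻²·m⁻⁴·s⁶·A⁴.
J = N·m (work = force × distance),
    = kg·m²·s⁻².
Combining: A⁻²·S²·J = A⁻² · (kg⁻²·m⁻⁴·s⁶·A⁴) · (kg·m²·s⁻²) = kg⁻¹·m⁻²·s⁴·A².
kg⁻¹·m⁻²·s⁴·A² is the base-SI form of the farad.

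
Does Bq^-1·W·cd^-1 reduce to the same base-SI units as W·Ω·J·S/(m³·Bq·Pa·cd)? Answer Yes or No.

Left side:
  Bq = 1/s = s⁻¹ (activity is decays per second).
  So Bq⁻¹ = s.
  W = J/s (power = energy per time),
      = kg·m²·s⁻³.
  Combining: Bq⁻¹·W·cd⁻¹ = s · (kg·m²·s⁻³) · cd⁻¹ = kg·m²·s⁻²·cd⁻¹.
Right side:
  W = J/s (power = energy per time),
      = kg·m²·s⁻³.
  Ω = V/A (resistance = voltage per current),
      = kg·m²·s⁻³·A⁻².
  Bq = 1/s = s⁻¹ (activity is decays per second).
  So Bq⁻¹ = s.
  Pa = N/m² (pressure = force per area),
      = kg·m⁻¹·s⁻².
  So Pa⁻¹ = kg⁻¹·m·s².
  J = N·m (work = force × distance),
      = kg·m²·s⁻².
  S = 1/Ω (conductance is reciprocal resistance),
      = kg⁻¹·m⁻²·s³·A².
  Combining: W·m⁻³·Ω·Bq⁻¹·Pa⁻¹·J·cd⁻¹·S = (kg·m²·s⁻³) · m⁻³ · (kg·m²·s⁻³·A⁻²) · s · (kg⁻¹·m·s²) · (kg·m²·s⁻²) · cd⁻¹ · (kg⁻¹·m⁻²·s³·A²) = kg·m²·s⁻²·cd⁻¹.
Both reduce to kg·m²·s⁻²·cd⁻¹.

Yes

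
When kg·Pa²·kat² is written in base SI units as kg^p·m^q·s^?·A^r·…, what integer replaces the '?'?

-6

Pa = N/m² (pressure = force per area),
    = kg·m⁻¹·s⁻².
So Pa² = kg²·m⁻²·s⁻⁴.
kat = mol/s = s⁻¹·mol (catalytic activity).
So kat² = s⁻²·mol².
Combining: kg·Pa²·kat² = kg · (kg²·m⁻²·s⁻⁴) · (s⁻²·mol²) = kg³·m⁻²·s⁻⁶·mol².
The exponent of s is -6.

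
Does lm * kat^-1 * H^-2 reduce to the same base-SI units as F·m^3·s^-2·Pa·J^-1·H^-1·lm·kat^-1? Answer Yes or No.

Yes

Left side:
  lm = cd.
  kat = s⁻¹·mol.
  So kat⁻¹ = s·mol⁻¹.
  H = kg·m²·s⁻²·A⁻².
  So H⁻² = kg⁻²·m⁻⁴·s⁴·A⁴.
  Combining: lm·kat⁻¹·H⁻² = cd · (s·mol⁻¹) · (kg⁻²·m⁻⁴·s⁴·A⁴) = kg⁻²·m⁻⁴·s⁵·A⁴·mol⁻¹·cd.
Right side:
  F = C/V (capacitance = charge per voltage),
      = A·s/(kg·m²·s⁻³·A⁻¹) (substituting C and V),
      = kg⁻¹·m⁻²·s⁴·A².
  Pa = N/m² (pressure = force per area),
      = kg·m⁻¹·s⁻².
  J = N·m (work = force × distance),
      = kg·m²·s⁻².
  So J⁻¹ = kg⁻¹·m⁻²·s².
  H = Wb/A (inductance = flux per current),
      = kg·m²·s⁻²·A⁻².
  So H⁻¹ = kg⁻¹·m⁻²·s²·A².
  lm = cd·sr = cd (luminous flux; sr is dimensionless).
  kat = mol/s = s⁻¹·mol (catalytic activity).
  So kat⁻¹ = s·mol⁻¹.
  Combining: F·m³·s⁻²·Pa·J⁻¹·H⁻¹·lm·kat⁻¹ = (kg⁻¹·m⁻²·s⁴·A²) · m³ · s⁻² · (kg·m⁻¹·s⁻²) · (kg⁻¹·m⁻²·s²) · (kg⁻¹·m⁻²·s²·A²) · cd · (s·mol⁻¹) = kg⁻²·m⁻⁴·s⁵·A⁴·mol⁻¹·cd.
Both reduce to kg⁻²·m⁻⁴·s⁵·A⁴·mol⁻¹·cd.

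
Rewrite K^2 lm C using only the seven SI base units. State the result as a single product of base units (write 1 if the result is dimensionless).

s·A·K²·cd

lm = cd.
C = s·A.
Combining: K²·lm·C = K² · cd · (s·A) = s·A·K²·cd.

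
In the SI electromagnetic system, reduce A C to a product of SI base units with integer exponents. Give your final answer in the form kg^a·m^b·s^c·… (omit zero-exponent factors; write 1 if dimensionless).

C = s·A.
Combining: A·C = A · (s·A) = s·A².

s·A²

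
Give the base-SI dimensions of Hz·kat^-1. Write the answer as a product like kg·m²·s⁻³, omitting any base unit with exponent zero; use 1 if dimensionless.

mol⁻¹

Hz = 1/s = s⁻¹ (frequency is cycles per second).
kat = mol/s = s⁻¹·mol (catalytic activity).
So kat⁻¹ = s·mol⁻¹.
Combining: Hz·kat⁻¹ = s⁻¹ · (s·mol⁻¹) = mol⁻¹.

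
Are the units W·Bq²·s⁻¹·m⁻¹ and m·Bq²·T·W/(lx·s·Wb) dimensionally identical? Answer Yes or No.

No

Left side:
  W = kg·m²·s⁻³.
  Bq = s⁻¹.
  So Bq² = s⁻².
  Combining: W·Bq²·s⁻¹·m⁻¹ = (kg·m²·s⁻³) · s⁻² · s⁻¹ · m⁻¹ = kg·m·s⁻⁶.
Right side:
  lx = m⁻²·cd.
  So lx⁻¹ = m²·cd⁻¹.
  Bq = s⁻¹.
  So Bq² = s⁻².
  T = kg·s⁻²·A⁻¹.
  Wb = kg·m²·s⁻²·A⁻¹.
  So Wb⁻¹ = kg⁻¹·m⁻²·s²·A.
  W = kg·m²·s⁻³.
  Combining: lx⁻¹·m·s⁻¹·Bq²·T·Wb⁻¹·W = (m²·cd⁻¹) · m · s⁻¹ · s⁻² · (kg·s⁻²·A⁻¹) · (kg⁻¹·m⁻²·s²·A) · (kg·m²·s⁻³) = kg·m³·s⁻⁶·cd⁻¹.
Left is kg·m·s⁻⁶; right is kg·m³·s⁻⁶·cd⁻¹ — different.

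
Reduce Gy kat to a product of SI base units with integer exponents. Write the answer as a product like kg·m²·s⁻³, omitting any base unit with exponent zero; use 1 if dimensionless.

Gy = J/kg (absorbed dose = energy per mass),
    = m²·s⁻².
kat = mol/s = s⁻¹·mol (catalytic activity).
Combining: Gy·kat = (m²·s⁻²) · (s⁻¹·mol) = m²·s⁻³·mol.

m²·s⁻³·mol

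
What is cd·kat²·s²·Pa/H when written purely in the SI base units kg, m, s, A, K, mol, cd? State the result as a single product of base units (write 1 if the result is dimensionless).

m⁻³·A²·mol²·cd

kat = mol/s = s⁻¹·mol (catalytic activity).
So kat² = s⁻²·mol².
H = Wb/A (inductance = flux per current),
    = kg·m²·s⁻²·A⁻².
So H⁻¹ = kg⁻¹·m⁻²·s²·A².
Pa = N/m² (pressure = force per area),
    = kg·m⁻¹·s⁻².
Combining: cd·kat²·H⁻¹·s²·Pa = cd · (s⁻²·mol²) · (kg⁻¹·m⁻²·s²·A²) · s² · (kg·m⁻¹·s⁻²) = m⁻³·A²·mol²·cd.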